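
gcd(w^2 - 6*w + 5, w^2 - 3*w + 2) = w - 1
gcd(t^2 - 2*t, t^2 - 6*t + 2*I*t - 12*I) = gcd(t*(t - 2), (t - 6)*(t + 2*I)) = 1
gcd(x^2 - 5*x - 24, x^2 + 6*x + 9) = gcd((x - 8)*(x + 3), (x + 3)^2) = x + 3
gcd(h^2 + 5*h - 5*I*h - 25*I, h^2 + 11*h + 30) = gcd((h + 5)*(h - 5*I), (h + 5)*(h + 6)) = h + 5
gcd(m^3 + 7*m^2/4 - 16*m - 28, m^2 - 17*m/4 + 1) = m - 4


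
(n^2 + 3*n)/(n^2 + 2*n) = (n + 3)/(n + 2)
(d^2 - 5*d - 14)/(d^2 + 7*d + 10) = (d - 7)/(d + 5)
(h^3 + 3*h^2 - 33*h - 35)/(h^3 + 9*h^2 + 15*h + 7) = (h - 5)/(h + 1)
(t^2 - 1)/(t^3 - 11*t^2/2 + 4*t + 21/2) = 2*(t - 1)/(2*t^2 - 13*t + 21)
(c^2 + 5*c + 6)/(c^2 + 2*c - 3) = (c + 2)/(c - 1)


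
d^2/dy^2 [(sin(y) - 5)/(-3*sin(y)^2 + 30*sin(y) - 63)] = (sin(y)^5 - 10*sin(y)^4 + 22*sin(y)^3 + 160*sin(y)^2 - 783*sin(y) + 370)/(3*(sin(y)^2 - 10*sin(y) + 21)^3)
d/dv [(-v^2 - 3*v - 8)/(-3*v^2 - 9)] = (-v^2 - 10*v/3 + 3)/(v^4 + 6*v^2 + 9)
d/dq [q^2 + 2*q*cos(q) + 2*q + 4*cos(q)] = -2*q*sin(q) + 2*q - 4*sin(q) + 2*cos(q) + 2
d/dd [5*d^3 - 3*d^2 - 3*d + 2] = 15*d^2 - 6*d - 3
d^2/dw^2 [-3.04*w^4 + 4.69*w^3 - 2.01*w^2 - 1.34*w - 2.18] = -36.48*w^2 + 28.14*w - 4.02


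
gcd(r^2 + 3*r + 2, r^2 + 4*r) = 1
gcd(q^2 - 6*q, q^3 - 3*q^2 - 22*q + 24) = q - 6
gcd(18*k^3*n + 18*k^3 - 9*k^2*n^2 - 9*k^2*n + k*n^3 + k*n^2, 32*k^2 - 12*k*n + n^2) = 1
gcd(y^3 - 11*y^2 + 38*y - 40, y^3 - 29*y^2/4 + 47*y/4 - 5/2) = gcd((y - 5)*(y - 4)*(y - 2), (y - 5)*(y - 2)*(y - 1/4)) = y^2 - 7*y + 10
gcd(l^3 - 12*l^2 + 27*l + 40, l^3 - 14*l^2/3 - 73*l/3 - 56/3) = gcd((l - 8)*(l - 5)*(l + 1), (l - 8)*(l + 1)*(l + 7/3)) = l^2 - 7*l - 8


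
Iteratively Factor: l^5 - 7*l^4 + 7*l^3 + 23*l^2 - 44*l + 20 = (l - 1)*(l^4 - 6*l^3 + l^2 + 24*l - 20) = (l - 5)*(l - 1)*(l^3 - l^2 - 4*l + 4) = (l - 5)*(l - 1)*(l + 2)*(l^2 - 3*l + 2) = (l - 5)*(l - 1)^2*(l + 2)*(l - 2)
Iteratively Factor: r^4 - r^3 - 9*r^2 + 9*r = (r + 3)*(r^3 - 4*r^2 + 3*r) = (r - 1)*(r + 3)*(r^2 - 3*r) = r*(r - 1)*(r + 3)*(r - 3)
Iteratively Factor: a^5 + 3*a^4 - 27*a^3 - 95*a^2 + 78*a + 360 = (a - 5)*(a^4 + 8*a^3 + 13*a^2 - 30*a - 72) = (a - 5)*(a + 4)*(a^3 + 4*a^2 - 3*a - 18) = (a - 5)*(a + 3)*(a + 4)*(a^2 + a - 6) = (a - 5)*(a - 2)*(a + 3)*(a + 4)*(a + 3)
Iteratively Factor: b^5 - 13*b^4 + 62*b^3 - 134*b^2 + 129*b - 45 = (b - 1)*(b^4 - 12*b^3 + 50*b^2 - 84*b + 45) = (b - 5)*(b - 1)*(b^3 - 7*b^2 + 15*b - 9) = (b - 5)*(b - 1)^2*(b^2 - 6*b + 9) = (b - 5)*(b - 3)*(b - 1)^2*(b - 3)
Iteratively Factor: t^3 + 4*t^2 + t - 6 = (t - 1)*(t^2 + 5*t + 6) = (t - 1)*(t + 3)*(t + 2)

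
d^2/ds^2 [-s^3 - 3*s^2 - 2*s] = -6*s - 6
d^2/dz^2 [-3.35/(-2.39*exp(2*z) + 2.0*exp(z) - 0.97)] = ((6.7 - 32.026*exp(z))*(2.39*exp(2*z) - 2.0*exp(z) + 0.97) + 3.35*(4.78*exp(z) - 2.0)*(9.56*exp(z) - 4.0)*exp(z))*exp(z)/(2.39*exp(2*z) - 2.0*exp(z) + 0.97)^3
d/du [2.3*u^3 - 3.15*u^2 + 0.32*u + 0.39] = 6.9*u^2 - 6.3*u + 0.32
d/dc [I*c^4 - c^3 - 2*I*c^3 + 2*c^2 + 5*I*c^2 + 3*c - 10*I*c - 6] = 4*I*c^3 + c^2*(-3 - 6*I) + c*(4 + 10*I) + 3 - 10*I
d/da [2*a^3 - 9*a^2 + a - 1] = 6*a^2 - 18*a + 1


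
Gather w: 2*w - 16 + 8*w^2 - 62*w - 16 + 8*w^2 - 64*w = 16*w^2 - 124*w - 32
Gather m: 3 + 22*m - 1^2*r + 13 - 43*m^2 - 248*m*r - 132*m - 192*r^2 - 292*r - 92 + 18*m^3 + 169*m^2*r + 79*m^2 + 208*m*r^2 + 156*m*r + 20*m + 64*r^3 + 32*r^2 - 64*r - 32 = 18*m^3 + m^2*(169*r + 36) + m*(208*r^2 - 92*r - 90) + 64*r^3 - 160*r^2 - 357*r - 108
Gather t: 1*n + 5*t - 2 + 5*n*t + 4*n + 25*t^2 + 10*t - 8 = 5*n + 25*t^2 + t*(5*n + 15) - 10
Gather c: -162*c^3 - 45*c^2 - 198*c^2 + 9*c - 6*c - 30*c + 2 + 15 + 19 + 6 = -162*c^3 - 243*c^2 - 27*c + 42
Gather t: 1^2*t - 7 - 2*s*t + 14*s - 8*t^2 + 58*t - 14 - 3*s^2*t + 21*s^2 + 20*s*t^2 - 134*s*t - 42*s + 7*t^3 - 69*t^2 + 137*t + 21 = 21*s^2 - 28*s + 7*t^3 + t^2*(20*s - 77) + t*(-3*s^2 - 136*s + 196)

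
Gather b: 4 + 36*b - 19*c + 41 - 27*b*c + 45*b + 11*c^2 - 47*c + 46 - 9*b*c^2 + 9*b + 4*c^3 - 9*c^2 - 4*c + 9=b*(-9*c^2 - 27*c + 90) + 4*c^3 + 2*c^2 - 70*c + 100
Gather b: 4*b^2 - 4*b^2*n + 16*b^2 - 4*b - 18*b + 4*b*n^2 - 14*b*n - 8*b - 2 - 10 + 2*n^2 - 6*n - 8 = b^2*(20 - 4*n) + b*(4*n^2 - 14*n - 30) + 2*n^2 - 6*n - 20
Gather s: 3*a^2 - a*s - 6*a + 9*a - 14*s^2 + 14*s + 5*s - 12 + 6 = 3*a^2 + 3*a - 14*s^2 + s*(19 - a) - 6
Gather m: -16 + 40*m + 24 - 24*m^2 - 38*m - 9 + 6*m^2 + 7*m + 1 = -18*m^2 + 9*m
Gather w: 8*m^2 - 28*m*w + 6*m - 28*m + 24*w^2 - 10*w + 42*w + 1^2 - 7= 8*m^2 - 22*m + 24*w^2 + w*(32 - 28*m) - 6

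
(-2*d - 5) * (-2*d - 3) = 4*d^2 + 16*d + 15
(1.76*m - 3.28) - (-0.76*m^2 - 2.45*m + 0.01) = 0.76*m^2 + 4.21*m - 3.29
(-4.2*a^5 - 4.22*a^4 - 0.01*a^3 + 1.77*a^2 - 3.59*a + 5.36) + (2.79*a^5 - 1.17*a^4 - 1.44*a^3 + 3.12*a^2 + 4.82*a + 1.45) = -1.41*a^5 - 5.39*a^4 - 1.45*a^3 + 4.89*a^2 + 1.23*a + 6.81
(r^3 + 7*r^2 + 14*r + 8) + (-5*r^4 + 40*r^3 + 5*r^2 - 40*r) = -5*r^4 + 41*r^3 + 12*r^2 - 26*r + 8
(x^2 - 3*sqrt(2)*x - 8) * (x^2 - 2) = x^4 - 3*sqrt(2)*x^3 - 10*x^2 + 6*sqrt(2)*x + 16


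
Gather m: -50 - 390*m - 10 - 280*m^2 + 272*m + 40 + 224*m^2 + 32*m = -56*m^2 - 86*m - 20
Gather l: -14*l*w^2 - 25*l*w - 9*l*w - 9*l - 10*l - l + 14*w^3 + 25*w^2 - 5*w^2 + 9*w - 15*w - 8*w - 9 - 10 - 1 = l*(-14*w^2 - 34*w - 20) + 14*w^3 + 20*w^2 - 14*w - 20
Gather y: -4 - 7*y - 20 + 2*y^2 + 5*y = 2*y^2 - 2*y - 24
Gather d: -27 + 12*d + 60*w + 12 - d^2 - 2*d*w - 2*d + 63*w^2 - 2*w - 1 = -d^2 + d*(10 - 2*w) + 63*w^2 + 58*w - 16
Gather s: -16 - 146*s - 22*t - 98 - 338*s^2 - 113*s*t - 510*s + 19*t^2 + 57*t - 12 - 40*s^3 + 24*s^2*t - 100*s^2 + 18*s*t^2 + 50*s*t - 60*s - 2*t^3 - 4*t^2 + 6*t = -40*s^3 + s^2*(24*t - 438) + s*(18*t^2 - 63*t - 716) - 2*t^3 + 15*t^2 + 41*t - 126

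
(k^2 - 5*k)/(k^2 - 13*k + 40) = k/(k - 8)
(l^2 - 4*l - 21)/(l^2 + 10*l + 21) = (l - 7)/(l + 7)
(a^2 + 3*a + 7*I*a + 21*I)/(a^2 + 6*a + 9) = (a + 7*I)/(a + 3)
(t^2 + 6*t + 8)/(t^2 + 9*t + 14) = (t + 4)/(t + 7)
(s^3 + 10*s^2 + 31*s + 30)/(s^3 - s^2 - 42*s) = (s^3 + 10*s^2 + 31*s + 30)/(s*(s^2 - s - 42))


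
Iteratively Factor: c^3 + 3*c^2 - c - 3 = (c + 1)*(c^2 + 2*c - 3) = (c + 1)*(c + 3)*(c - 1)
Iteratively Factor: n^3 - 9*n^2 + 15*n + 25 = (n + 1)*(n^2 - 10*n + 25) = (n - 5)*(n + 1)*(n - 5)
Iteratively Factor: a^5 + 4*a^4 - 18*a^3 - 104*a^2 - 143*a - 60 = (a + 1)*(a^4 + 3*a^3 - 21*a^2 - 83*a - 60) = (a + 1)*(a + 4)*(a^3 - a^2 - 17*a - 15) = (a + 1)*(a + 3)*(a + 4)*(a^2 - 4*a - 5) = (a - 5)*(a + 1)*(a + 3)*(a + 4)*(a + 1)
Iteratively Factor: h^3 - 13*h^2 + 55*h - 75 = (h - 5)*(h^2 - 8*h + 15) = (h - 5)*(h - 3)*(h - 5)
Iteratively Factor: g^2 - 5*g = (g - 5)*(g)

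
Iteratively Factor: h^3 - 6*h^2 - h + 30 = (h - 5)*(h^2 - h - 6) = (h - 5)*(h - 3)*(h + 2)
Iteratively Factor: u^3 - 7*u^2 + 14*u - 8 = (u - 1)*(u^2 - 6*u + 8) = (u - 4)*(u - 1)*(u - 2)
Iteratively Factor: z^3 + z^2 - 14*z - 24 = (z + 3)*(z^2 - 2*z - 8) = (z + 2)*(z + 3)*(z - 4)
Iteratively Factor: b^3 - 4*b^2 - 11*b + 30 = (b - 2)*(b^2 - 2*b - 15) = (b - 5)*(b - 2)*(b + 3)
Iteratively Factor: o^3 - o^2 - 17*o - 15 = (o - 5)*(o^2 + 4*o + 3) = (o - 5)*(o + 3)*(o + 1)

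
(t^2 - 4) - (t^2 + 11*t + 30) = -11*t - 34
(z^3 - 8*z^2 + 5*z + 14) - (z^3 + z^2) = -9*z^2 + 5*z + 14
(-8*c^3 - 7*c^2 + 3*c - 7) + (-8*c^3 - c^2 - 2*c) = -16*c^3 - 8*c^2 + c - 7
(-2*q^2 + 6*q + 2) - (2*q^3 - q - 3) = -2*q^3 - 2*q^2 + 7*q + 5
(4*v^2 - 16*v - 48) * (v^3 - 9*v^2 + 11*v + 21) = 4*v^5 - 52*v^4 + 140*v^3 + 340*v^2 - 864*v - 1008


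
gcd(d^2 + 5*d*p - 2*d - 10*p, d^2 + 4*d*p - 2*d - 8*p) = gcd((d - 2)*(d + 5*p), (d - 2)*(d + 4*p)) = d - 2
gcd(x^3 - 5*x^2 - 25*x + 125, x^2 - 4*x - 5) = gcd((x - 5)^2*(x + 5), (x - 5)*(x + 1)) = x - 5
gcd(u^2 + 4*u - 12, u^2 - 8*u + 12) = u - 2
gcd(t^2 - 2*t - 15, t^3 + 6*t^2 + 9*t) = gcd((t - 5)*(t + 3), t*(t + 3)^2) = t + 3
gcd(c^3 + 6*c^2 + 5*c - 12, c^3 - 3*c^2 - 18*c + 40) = c + 4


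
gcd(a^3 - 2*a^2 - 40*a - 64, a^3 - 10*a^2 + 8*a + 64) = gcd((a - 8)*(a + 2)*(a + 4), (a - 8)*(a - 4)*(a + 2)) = a^2 - 6*a - 16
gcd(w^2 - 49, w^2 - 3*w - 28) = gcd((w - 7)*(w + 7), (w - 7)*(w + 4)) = w - 7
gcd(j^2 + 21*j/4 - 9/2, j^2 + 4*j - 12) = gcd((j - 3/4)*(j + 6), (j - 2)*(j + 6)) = j + 6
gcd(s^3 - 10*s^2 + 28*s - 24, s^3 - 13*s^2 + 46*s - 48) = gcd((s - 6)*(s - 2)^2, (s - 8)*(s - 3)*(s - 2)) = s - 2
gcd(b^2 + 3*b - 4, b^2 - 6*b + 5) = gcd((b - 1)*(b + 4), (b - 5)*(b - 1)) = b - 1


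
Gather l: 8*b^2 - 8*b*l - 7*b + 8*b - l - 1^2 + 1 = 8*b^2 + b + l*(-8*b - 1)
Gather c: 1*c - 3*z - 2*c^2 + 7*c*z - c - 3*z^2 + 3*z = -2*c^2 + 7*c*z - 3*z^2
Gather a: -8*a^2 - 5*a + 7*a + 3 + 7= -8*a^2 + 2*a + 10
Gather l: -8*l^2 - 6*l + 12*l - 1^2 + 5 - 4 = -8*l^2 + 6*l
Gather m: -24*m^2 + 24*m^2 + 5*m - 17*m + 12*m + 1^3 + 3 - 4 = 0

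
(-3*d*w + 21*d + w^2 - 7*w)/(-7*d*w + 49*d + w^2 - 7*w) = (-3*d + w)/(-7*d + w)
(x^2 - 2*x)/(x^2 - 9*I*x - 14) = x*(2 - x)/(-x^2 + 9*I*x + 14)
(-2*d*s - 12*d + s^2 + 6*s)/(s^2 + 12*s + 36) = (-2*d + s)/(s + 6)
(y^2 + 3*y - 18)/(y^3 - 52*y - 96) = (y - 3)/(y^2 - 6*y - 16)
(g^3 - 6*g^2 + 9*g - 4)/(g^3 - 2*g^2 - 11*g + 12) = (g - 1)/(g + 3)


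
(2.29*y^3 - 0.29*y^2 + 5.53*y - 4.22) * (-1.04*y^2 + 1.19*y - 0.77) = -2.3816*y^5 + 3.0267*y^4 - 7.8596*y^3 + 11.1928*y^2 - 9.2799*y + 3.2494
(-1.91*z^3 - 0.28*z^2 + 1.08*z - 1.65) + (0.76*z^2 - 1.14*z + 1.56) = -1.91*z^3 + 0.48*z^2 - 0.0599999999999998*z - 0.0899999999999999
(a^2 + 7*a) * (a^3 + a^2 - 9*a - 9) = a^5 + 8*a^4 - 2*a^3 - 72*a^2 - 63*a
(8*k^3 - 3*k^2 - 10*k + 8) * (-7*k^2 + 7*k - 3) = -56*k^5 + 77*k^4 + 25*k^3 - 117*k^2 + 86*k - 24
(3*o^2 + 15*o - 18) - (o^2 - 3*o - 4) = 2*o^2 + 18*o - 14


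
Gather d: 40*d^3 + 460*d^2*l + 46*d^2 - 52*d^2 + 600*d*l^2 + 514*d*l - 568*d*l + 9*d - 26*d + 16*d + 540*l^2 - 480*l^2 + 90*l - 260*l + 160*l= 40*d^3 + d^2*(460*l - 6) + d*(600*l^2 - 54*l - 1) + 60*l^2 - 10*l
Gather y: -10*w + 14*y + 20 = -10*w + 14*y + 20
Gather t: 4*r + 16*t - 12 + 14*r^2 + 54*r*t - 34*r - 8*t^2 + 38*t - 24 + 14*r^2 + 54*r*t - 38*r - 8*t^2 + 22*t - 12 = 28*r^2 - 68*r - 16*t^2 + t*(108*r + 76) - 48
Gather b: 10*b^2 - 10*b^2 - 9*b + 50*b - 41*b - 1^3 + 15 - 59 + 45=0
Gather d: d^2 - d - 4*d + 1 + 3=d^2 - 5*d + 4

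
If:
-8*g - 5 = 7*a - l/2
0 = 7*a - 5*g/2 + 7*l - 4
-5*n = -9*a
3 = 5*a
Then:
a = 3/5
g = -86/73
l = -164/365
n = 27/25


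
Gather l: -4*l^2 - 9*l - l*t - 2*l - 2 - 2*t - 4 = -4*l^2 + l*(-t - 11) - 2*t - 6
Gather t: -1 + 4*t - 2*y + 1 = 4*t - 2*y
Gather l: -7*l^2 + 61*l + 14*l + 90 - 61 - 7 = -7*l^2 + 75*l + 22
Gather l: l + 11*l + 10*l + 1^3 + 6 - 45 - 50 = 22*l - 88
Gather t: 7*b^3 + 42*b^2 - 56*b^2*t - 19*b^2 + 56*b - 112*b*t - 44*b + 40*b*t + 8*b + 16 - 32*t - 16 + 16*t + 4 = 7*b^3 + 23*b^2 + 20*b + t*(-56*b^2 - 72*b - 16) + 4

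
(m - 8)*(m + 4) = m^2 - 4*m - 32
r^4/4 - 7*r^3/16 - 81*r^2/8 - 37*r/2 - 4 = (r/4 + 1)*(r - 8)*(r + 1/4)*(r + 2)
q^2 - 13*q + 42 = (q - 7)*(q - 6)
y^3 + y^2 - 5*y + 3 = (y - 1)^2*(y + 3)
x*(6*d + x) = 6*d*x + x^2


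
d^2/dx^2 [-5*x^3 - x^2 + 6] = -30*x - 2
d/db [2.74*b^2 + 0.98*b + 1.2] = 5.48*b + 0.98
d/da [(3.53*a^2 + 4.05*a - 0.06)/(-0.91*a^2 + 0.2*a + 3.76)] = (4.3915*a^2 + 26.4364*a + 15.24)/(0.8281*a^4 - 0.364*a^3 - 6.8032*a^2 + 1.504*a + 14.1376)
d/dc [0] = 0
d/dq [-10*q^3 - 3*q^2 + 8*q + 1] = -30*q^2 - 6*q + 8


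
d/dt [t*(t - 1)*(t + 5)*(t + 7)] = 4*t^3 + 33*t^2 + 46*t - 35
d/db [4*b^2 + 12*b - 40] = 8*b + 12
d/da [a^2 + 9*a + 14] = 2*a + 9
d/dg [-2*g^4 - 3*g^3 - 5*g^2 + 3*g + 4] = -8*g^3 - 9*g^2 - 10*g + 3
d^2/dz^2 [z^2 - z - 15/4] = 2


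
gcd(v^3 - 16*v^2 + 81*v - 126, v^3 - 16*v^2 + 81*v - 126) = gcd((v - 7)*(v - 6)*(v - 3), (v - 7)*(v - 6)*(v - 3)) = v^3 - 16*v^2 + 81*v - 126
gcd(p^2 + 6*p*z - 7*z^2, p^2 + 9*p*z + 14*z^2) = p + 7*z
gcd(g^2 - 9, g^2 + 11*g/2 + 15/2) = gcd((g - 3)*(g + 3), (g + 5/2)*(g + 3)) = g + 3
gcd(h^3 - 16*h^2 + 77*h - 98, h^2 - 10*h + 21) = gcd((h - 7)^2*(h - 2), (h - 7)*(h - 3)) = h - 7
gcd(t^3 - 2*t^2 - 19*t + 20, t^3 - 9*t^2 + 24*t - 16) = t - 1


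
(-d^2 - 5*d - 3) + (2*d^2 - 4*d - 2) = d^2 - 9*d - 5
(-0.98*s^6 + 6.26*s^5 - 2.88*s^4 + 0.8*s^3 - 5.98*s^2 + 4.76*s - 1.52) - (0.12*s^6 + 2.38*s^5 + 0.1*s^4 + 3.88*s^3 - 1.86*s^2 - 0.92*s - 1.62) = -1.1*s^6 + 3.88*s^5 - 2.98*s^4 - 3.08*s^3 - 4.12*s^2 + 5.68*s + 0.1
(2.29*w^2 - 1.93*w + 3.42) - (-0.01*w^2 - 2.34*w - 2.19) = 2.3*w^2 + 0.41*w + 5.61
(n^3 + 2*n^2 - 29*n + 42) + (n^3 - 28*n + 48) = 2*n^3 + 2*n^2 - 57*n + 90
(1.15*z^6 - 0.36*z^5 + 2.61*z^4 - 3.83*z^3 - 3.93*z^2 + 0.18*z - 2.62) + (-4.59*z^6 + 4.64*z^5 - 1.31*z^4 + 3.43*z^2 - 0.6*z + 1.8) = -3.44*z^6 + 4.28*z^5 + 1.3*z^4 - 3.83*z^3 - 0.5*z^2 - 0.42*z - 0.82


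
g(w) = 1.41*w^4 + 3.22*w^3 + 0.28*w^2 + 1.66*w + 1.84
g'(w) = 5.64*w^3 + 9.66*w^2 + 0.56*w + 1.66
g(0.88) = 6.56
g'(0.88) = 13.48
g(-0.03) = 1.79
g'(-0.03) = 1.65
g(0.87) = 6.42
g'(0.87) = 13.17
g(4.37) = 797.38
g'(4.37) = 659.26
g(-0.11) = 1.66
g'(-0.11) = 1.71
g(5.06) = 1358.89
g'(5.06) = 982.51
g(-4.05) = 165.15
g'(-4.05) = -216.83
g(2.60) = 129.08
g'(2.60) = 167.55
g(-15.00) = 60553.69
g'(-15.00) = -16868.24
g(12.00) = 34864.00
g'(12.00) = 11145.34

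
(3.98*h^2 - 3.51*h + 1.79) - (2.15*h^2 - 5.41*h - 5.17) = 1.83*h^2 + 1.9*h + 6.96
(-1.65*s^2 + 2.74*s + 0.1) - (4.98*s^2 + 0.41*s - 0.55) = -6.63*s^2 + 2.33*s + 0.65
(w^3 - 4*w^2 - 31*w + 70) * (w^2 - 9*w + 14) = w^5 - 13*w^4 + 19*w^3 + 293*w^2 - 1064*w + 980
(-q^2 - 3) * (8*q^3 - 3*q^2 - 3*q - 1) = -8*q^5 + 3*q^4 - 21*q^3 + 10*q^2 + 9*q + 3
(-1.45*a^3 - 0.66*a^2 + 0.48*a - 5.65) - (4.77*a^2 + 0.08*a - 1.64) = -1.45*a^3 - 5.43*a^2 + 0.4*a - 4.01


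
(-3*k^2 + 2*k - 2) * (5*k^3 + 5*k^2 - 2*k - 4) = -15*k^5 - 5*k^4 + 6*k^3 - 2*k^2 - 4*k + 8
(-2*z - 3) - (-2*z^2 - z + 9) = 2*z^2 - z - 12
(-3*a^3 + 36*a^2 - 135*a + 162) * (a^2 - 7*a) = -3*a^5 + 57*a^4 - 387*a^3 + 1107*a^2 - 1134*a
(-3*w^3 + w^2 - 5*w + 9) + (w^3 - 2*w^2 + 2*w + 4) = -2*w^3 - w^2 - 3*w + 13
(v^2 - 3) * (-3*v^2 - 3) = -3*v^4 + 6*v^2 + 9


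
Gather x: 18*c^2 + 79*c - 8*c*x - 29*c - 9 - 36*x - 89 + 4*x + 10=18*c^2 + 50*c + x*(-8*c - 32) - 88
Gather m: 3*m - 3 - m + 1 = 2*m - 2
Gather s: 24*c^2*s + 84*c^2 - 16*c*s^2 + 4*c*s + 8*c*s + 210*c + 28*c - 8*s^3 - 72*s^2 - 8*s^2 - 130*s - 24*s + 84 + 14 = 84*c^2 + 238*c - 8*s^3 + s^2*(-16*c - 80) + s*(24*c^2 + 12*c - 154) + 98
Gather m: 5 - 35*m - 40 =-35*m - 35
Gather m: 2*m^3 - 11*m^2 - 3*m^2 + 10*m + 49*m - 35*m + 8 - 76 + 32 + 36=2*m^3 - 14*m^2 + 24*m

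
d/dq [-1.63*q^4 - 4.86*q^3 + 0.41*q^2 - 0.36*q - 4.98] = -6.52*q^3 - 14.58*q^2 + 0.82*q - 0.36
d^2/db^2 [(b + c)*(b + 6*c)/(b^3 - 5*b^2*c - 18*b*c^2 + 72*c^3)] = 2*(b^6 + 21*b^5*c - 15*b^4*c^2 - 533*b^3*c^3 - 1818*b^2*c^4 + 7884*b*c^5 + 18360*c^6)/(b^9 - 15*b^8*c + 21*b^7*c^2 + 631*b^6*c^3 - 2538*b^5*c^4 - 7236*b^4*c^5 + 48600*b^3*c^6 - 7776*b^2*c^7 - 279936*b*c^8 + 373248*c^9)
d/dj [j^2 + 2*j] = 2*j + 2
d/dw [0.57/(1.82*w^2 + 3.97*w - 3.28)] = (-2.0748*w - 2.2629)/(1.82*w^2 + 3.97*w - 3.28)^2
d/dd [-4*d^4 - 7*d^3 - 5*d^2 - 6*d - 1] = -16*d^3 - 21*d^2 - 10*d - 6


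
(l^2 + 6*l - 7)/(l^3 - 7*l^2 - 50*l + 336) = (l - 1)/(l^2 - 14*l + 48)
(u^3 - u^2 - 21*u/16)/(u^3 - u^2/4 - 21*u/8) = (4*u + 3)/(2*(2*u + 3))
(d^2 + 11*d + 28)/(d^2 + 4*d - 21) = (d + 4)/(d - 3)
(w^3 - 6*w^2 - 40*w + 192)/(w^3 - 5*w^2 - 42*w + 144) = (w - 4)/(w - 3)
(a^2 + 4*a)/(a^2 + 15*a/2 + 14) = 2*a/(2*a + 7)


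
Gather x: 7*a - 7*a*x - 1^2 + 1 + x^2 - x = 7*a + x^2 + x*(-7*a - 1)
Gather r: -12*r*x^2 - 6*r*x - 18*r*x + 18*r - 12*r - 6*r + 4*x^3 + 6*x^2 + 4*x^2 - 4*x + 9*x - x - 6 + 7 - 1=r*(-12*x^2 - 24*x) + 4*x^3 + 10*x^2 + 4*x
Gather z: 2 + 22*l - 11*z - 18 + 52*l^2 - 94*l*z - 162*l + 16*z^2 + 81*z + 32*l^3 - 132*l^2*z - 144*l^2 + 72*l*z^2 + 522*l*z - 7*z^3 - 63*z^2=32*l^3 - 92*l^2 - 140*l - 7*z^3 + z^2*(72*l - 47) + z*(-132*l^2 + 428*l + 70) - 16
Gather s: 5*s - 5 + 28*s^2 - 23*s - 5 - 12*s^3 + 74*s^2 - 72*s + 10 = -12*s^3 + 102*s^2 - 90*s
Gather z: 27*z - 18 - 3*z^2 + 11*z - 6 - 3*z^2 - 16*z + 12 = -6*z^2 + 22*z - 12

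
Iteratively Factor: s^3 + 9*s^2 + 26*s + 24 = (s + 3)*(s^2 + 6*s + 8) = (s + 2)*(s + 3)*(s + 4)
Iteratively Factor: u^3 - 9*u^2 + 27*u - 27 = (u - 3)*(u^2 - 6*u + 9) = (u - 3)^2*(u - 3)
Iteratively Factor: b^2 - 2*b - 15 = (b + 3)*(b - 5)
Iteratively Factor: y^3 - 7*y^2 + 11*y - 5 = (y - 5)*(y^2 - 2*y + 1) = (y - 5)*(y - 1)*(y - 1)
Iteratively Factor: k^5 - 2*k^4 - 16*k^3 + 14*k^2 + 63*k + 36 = (k - 3)*(k^4 + k^3 - 13*k^2 - 25*k - 12) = (k - 3)*(k + 1)*(k^3 - 13*k - 12) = (k - 3)*(k + 1)^2*(k^2 - k - 12) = (k - 4)*(k - 3)*(k + 1)^2*(k + 3)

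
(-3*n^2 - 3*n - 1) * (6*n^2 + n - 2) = -18*n^4 - 21*n^3 - 3*n^2 + 5*n + 2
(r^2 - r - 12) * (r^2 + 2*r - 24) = r^4 + r^3 - 38*r^2 + 288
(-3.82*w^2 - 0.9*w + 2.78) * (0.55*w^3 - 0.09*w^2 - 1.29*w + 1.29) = -2.101*w^5 - 0.1512*w^4 + 6.5378*w^3 - 4.017*w^2 - 4.7472*w + 3.5862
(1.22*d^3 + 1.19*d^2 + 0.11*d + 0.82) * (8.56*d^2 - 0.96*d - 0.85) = 10.4432*d^5 + 9.0152*d^4 - 1.2378*d^3 + 5.9021*d^2 - 0.8807*d - 0.697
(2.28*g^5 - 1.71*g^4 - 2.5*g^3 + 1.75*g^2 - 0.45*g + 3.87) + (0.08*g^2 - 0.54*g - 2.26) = 2.28*g^5 - 1.71*g^4 - 2.5*g^3 + 1.83*g^2 - 0.99*g + 1.61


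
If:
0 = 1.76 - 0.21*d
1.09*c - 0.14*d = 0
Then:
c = 1.08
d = 8.38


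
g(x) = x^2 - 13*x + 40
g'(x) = 2*x - 13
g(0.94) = 28.66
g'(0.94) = -11.12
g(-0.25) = 43.31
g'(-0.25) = -13.50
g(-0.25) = 43.31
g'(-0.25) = -13.50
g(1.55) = 22.25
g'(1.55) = -9.90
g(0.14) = 38.20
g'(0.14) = -12.72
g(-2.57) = 80.01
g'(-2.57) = -18.14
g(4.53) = 1.63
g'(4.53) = -3.94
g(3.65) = 5.87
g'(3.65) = -5.70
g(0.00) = 40.00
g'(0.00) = -13.00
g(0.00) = 40.00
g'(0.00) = -13.00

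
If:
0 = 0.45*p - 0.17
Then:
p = 0.38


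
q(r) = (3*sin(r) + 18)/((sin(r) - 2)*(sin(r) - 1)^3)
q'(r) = 3*cos(r)/((sin(r) - 2)*(sin(r) - 1)^3) - 3*(3*sin(r) + 18)*cos(r)/((sin(r) - 2)*(sin(r) - 1)^4) - (3*sin(r) + 18)*cos(r)/((sin(r) - 2)^2*(sin(r) - 1)^3)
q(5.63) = 1.49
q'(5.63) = 2.89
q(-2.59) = 1.84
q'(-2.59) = -3.99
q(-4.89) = 5298583.37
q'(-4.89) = 179579982.27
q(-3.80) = 244.36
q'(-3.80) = -1662.39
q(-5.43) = 1083.47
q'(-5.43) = 9343.87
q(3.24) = 6.37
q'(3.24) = -21.41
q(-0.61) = 1.63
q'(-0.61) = 3.31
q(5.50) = 1.18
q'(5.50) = 1.94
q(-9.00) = 2.47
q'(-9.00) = -6.11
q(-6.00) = 29.26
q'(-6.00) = 137.78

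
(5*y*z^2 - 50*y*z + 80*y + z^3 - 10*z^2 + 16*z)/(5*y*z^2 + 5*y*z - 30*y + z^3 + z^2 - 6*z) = (z - 8)/(z + 3)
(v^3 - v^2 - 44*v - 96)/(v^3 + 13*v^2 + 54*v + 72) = (v - 8)/(v + 6)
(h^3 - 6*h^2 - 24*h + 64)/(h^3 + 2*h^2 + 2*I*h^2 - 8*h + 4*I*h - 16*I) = (h - 8)/(h + 2*I)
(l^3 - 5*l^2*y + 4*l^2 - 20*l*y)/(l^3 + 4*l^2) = (l - 5*y)/l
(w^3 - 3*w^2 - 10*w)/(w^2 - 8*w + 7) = w*(w^2 - 3*w - 10)/(w^2 - 8*w + 7)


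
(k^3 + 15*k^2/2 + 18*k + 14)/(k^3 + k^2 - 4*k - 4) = (k^2 + 11*k/2 + 7)/(k^2 - k - 2)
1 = 1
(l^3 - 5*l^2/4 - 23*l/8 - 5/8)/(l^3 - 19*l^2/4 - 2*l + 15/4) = (8*l^2 - 18*l - 5)/(2*(4*l^2 - 23*l + 15))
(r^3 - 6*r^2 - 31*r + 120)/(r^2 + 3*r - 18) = (r^2 - 3*r - 40)/(r + 6)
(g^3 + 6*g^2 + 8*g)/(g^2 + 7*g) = (g^2 + 6*g + 8)/(g + 7)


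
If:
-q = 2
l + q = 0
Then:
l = 2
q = -2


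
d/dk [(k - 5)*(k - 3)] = 2*k - 8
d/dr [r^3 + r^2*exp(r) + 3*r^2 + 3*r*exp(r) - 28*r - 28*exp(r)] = r^2*exp(r) + 3*r^2 + 5*r*exp(r) + 6*r - 25*exp(r) - 28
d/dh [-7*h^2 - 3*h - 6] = -14*h - 3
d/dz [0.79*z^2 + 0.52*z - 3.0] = 1.58*z + 0.52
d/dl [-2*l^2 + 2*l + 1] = 2 - 4*l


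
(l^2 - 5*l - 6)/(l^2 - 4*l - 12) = (l + 1)/(l + 2)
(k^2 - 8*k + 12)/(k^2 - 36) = (k - 2)/(k + 6)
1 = 1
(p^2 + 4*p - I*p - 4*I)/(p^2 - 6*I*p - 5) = (p + 4)/(p - 5*I)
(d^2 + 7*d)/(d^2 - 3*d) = (d + 7)/(d - 3)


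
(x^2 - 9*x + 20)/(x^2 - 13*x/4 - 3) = 4*(x - 5)/(4*x + 3)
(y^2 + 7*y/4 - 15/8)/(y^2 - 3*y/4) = (y + 5/2)/y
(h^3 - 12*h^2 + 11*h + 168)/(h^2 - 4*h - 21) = h - 8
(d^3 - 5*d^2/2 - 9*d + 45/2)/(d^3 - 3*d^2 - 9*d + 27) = (d - 5/2)/(d - 3)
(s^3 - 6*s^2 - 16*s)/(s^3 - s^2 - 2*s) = (-s^2 + 6*s + 16)/(-s^2 + s + 2)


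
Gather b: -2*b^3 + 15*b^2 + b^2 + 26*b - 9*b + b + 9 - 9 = -2*b^3 + 16*b^2 + 18*b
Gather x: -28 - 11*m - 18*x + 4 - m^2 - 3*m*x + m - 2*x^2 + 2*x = -m^2 - 10*m - 2*x^2 + x*(-3*m - 16) - 24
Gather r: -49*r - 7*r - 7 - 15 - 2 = -56*r - 24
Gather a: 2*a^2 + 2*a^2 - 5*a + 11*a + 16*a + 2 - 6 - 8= 4*a^2 + 22*a - 12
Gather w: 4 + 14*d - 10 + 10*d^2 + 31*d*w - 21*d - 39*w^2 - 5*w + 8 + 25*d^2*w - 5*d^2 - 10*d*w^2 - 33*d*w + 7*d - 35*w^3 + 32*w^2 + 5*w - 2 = 5*d^2 - 35*w^3 + w^2*(-10*d - 7) + w*(25*d^2 - 2*d)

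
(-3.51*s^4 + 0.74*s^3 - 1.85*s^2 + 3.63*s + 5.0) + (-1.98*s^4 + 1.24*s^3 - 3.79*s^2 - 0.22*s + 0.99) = -5.49*s^4 + 1.98*s^3 - 5.64*s^2 + 3.41*s + 5.99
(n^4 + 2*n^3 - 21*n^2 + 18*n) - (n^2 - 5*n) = n^4 + 2*n^3 - 22*n^2 + 23*n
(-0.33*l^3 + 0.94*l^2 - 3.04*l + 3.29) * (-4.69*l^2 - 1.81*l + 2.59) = 1.5477*l^5 - 3.8113*l^4 + 11.7015*l^3 - 7.4931*l^2 - 13.8285*l + 8.5211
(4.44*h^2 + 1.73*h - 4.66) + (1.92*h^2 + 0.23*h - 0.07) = 6.36*h^2 + 1.96*h - 4.73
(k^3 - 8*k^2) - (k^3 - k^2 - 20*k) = -7*k^2 + 20*k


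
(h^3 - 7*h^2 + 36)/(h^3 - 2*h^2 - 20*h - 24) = (h - 3)/(h + 2)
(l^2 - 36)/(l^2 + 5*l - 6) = (l - 6)/(l - 1)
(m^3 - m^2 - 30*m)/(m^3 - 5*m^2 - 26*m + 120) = m/(m - 4)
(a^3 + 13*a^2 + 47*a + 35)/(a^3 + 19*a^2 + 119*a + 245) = (a + 1)/(a + 7)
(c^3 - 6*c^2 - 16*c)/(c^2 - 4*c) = (c^2 - 6*c - 16)/(c - 4)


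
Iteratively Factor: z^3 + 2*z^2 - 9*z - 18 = (z + 3)*(z^2 - z - 6) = (z + 2)*(z + 3)*(z - 3)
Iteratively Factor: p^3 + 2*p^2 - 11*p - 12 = (p + 1)*(p^2 + p - 12) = (p + 1)*(p + 4)*(p - 3)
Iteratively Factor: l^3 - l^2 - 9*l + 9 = (l + 3)*(l^2 - 4*l + 3) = (l - 3)*(l + 3)*(l - 1)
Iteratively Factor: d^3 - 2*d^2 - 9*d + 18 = (d + 3)*(d^2 - 5*d + 6) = (d - 3)*(d + 3)*(d - 2)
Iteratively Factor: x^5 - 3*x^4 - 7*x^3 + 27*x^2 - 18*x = (x)*(x^4 - 3*x^3 - 7*x^2 + 27*x - 18) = x*(x - 2)*(x^3 - x^2 - 9*x + 9) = x*(x - 2)*(x - 1)*(x^2 - 9) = x*(x - 2)*(x - 1)*(x + 3)*(x - 3)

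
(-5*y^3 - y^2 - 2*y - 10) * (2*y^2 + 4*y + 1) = -10*y^5 - 22*y^4 - 13*y^3 - 29*y^2 - 42*y - 10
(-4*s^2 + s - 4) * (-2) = 8*s^2 - 2*s + 8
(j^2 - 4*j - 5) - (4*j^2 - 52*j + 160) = -3*j^2 + 48*j - 165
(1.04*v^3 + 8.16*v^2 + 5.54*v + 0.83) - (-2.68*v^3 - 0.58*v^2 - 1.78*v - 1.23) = 3.72*v^3 + 8.74*v^2 + 7.32*v + 2.06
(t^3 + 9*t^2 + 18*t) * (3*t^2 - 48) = 3*t^5 + 27*t^4 + 6*t^3 - 432*t^2 - 864*t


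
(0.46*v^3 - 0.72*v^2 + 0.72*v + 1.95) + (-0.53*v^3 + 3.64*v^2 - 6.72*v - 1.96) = -0.07*v^3 + 2.92*v^2 - 6.0*v - 0.01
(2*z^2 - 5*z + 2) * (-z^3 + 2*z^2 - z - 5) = -2*z^5 + 9*z^4 - 14*z^3 - z^2 + 23*z - 10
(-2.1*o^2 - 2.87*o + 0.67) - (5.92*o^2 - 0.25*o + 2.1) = -8.02*o^2 - 2.62*o - 1.43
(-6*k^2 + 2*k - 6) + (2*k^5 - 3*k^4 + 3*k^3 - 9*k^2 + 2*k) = 2*k^5 - 3*k^4 + 3*k^3 - 15*k^2 + 4*k - 6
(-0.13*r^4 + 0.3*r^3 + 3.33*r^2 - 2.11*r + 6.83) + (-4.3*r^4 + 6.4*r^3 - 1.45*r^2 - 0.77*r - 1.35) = -4.43*r^4 + 6.7*r^3 + 1.88*r^2 - 2.88*r + 5.48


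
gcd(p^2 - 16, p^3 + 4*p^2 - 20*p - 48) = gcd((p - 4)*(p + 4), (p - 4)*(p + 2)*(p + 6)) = p - 4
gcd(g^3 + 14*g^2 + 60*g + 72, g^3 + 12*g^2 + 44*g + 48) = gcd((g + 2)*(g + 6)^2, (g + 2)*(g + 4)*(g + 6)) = g^2 + 8*g + 12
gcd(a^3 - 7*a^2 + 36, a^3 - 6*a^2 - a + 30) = a^2 - a - 6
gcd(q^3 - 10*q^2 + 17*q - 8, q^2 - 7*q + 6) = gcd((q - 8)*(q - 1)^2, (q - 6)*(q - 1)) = q - 1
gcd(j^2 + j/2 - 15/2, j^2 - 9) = j + 3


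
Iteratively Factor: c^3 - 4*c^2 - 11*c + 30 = (c + 3)*(c^2 - 7*c + 10) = (c - 2)*(c + 3)*(c - 5)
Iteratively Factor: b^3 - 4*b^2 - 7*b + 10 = (b - 1)*(b^2 - 3*b - 10) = (b - 5)*(b - 1)*(b + 2)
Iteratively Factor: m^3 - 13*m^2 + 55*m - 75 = (m - 5)*(m^2 - 8*m + 15) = (m - 5)*(m - 3)*(m - 5)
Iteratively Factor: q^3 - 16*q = (q + 4)*(q^2 - 4*q) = q*(q + 4)*(q - 4)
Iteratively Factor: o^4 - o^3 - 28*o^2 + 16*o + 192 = (o - 4)*(o^3 + 3*o^2 - 16*o - 48) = (o - 4)*(o + 4)*(o^2 - o - 12) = (o - 4)*(o + 3)*(o + 4)*(o - 4)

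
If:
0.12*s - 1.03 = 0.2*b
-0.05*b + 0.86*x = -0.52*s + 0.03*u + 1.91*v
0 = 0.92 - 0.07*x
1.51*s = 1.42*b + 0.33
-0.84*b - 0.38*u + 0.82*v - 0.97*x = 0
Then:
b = -11.52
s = -10.61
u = -0.87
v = 3.34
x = 13.14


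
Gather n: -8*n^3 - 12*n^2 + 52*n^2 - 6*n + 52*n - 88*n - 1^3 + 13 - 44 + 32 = -8*n^3 + 40*n^2 - 42*n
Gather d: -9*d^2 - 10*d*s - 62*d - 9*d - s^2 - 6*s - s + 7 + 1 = -9*d^2 + d*(-10*s - 71) - s^2 - 7*s + 8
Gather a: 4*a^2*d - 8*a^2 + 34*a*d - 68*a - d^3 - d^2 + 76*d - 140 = a^2*(4*d - 8) + a*(34*d - 68) - d^3 - d^2 + 76*d - 140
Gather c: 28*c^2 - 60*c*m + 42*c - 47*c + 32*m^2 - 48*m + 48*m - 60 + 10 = 28*c^2 + c*(-60*m - 5) + 32*m^2 - 50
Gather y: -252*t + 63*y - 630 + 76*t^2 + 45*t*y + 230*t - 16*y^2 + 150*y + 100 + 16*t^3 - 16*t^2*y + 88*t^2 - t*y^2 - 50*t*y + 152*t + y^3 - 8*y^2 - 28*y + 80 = 16*t^3 + 164*t^2 + 130*t + y^3 + y^2*(-t - 24) + y*(-16*t^2 - 5*t + 185) - 450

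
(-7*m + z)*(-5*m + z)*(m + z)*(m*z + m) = 35*m^4*z + 35*m^4 + 23*m^3*z^2 + 23*m^3*z - 11*m^2*z^3 - 11*m^2*z^2 + m*z^4 + m*z^3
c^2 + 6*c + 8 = (c + 2)*(c + 4)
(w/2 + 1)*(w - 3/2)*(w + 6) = w^3/2 + 13*w^2/4 - 9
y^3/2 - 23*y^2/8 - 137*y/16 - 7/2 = (y/2 + 1/4)*(y - 8)*(y + 7/4)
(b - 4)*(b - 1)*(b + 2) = b^3 - 3*b^2 - 6*b + 8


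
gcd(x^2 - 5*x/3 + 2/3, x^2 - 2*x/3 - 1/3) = x - 1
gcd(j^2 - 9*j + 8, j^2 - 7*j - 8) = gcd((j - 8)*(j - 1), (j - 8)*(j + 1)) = j - 8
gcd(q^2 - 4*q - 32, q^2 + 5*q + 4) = q + 4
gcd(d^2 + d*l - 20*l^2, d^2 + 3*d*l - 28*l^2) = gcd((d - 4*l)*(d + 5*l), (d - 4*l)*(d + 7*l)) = d - 4*l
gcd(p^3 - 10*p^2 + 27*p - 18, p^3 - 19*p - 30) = 1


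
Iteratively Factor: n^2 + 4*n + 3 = (n + 3)*(n + 1)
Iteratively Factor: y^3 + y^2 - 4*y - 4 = (y + 2)*(y^2 - y - 2) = (y - 2)*(y + 2)*(y + 1)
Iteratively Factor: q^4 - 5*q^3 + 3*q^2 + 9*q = (q - 3)*(q^3 - 2*q^2 - 3*q) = (q - 3)*(q + 1)*(q^2 - 3*q) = (q - 3)^2*(q + 1)*(q)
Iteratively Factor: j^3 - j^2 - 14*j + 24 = (j - 2)*(j^2 + j - 12) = (j - 2)*(j + 4)*(j - 3)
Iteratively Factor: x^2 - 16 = (x - 4)*(x + 4)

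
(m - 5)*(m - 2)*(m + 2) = m^3 - 5*m^2 - 4*m + 20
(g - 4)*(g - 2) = g^2 - 6*g + 8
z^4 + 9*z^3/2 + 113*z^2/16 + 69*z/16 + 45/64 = (z + 1/4)*(z + 5/4)*(z + 3/2)^2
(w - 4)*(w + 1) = w^2 - 3*w - 4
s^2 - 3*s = s*(s - 3)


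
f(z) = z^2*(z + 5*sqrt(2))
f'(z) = z^2 + 2*z*(z + 5*sqrt(2)) = z*(3*z + 10*sqrt(2))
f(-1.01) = 6.18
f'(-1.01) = -11.22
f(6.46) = 564.67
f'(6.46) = 216.55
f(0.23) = 0.39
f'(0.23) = 3.41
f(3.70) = 147.46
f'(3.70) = 93.40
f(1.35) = 15.35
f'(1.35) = 24.56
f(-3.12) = 38.46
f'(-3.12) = -14.92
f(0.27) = 0.54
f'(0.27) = 4.04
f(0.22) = 0.35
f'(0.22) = 3.26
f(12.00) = 2746.23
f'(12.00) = 601.71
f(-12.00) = -709.77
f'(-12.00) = 262.29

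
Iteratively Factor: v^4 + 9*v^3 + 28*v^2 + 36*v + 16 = (v + 2)*(v^3 + 7*v^2 + 14*v + 8) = (v + 2)^2*(v^2 + 5*v + 4) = (v + 2)^2*(v + 4)*(v + 1)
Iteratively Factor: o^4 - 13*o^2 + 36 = (o - 3)*(o^3 + 3*o^2 - 4*o - 12) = (o - 3)*(o + 2)*(o^2 + o - 6) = (o - 3)*(o - 2)*(o + 2)*(o + 3)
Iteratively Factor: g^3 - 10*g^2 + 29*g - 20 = (g - 1)*(g^2 - 9*g + 20) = (g - 4)*(g - 1)*(g - 5)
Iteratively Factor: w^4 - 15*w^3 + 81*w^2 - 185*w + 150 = (w - 5)*(w^3 - 10*w^2 + 31*w - 30) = (w - 5)^2*(w^2 - 5*w + 6) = (w - 5)^2*(w - 3)*(w - 2)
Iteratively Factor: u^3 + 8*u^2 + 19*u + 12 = (u + 4)*(u^2 + 4*u + 3) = (u + 3)*(u + 4)*(u + 1)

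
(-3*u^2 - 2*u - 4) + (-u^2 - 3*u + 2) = -4*u^2 - 5*u - 2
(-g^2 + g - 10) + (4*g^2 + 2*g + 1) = 3*g^2 + 3*g - 9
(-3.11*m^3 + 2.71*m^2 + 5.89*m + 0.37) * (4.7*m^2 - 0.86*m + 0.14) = -14.617*m^5 + 15.4116*m^4 + 24.917*m^3 - 2.947*m^2 + 0.5064*m + 0.0518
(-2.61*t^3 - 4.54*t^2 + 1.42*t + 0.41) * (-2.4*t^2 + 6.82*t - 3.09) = 6.264*t^5 - 6.9042*t^4 - 26.3059*t^3 + 22.729*t^2 - 1.5916*t - 1.2669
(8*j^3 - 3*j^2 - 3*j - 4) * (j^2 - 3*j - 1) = 8*j^5 - 27*j^4 - 2*j^3 + 8*j^2 + 15*j + 4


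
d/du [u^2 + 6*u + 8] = 2*u + 6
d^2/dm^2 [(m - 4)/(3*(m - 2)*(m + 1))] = 2*(m^3 - 12*m^2 + 18*m - 14)/(3*(m^6 - 3*m^5 - 3*m^4 + 11*m^3 + 6*m^2 - 12*m - 8))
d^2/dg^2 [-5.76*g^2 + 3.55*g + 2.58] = -11.5200000000000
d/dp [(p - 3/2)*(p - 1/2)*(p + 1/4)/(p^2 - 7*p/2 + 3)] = (p^2 - 4*p + 5/8)/(p^2 - 4*p + 4)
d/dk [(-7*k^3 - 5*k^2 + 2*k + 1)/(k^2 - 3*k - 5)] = (-7*k^4 + 42*k^3 + 118*k^2 + 48*k - 7)/(k^4 - 6*k^3 - k^2 + 30*k + 25)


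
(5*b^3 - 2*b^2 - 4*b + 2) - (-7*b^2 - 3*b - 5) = 5*b^3 + 5*b^2 - b + 7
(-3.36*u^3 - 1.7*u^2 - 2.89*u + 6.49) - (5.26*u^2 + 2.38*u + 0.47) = -3.36*u^3 - 6.96*u^2 - 5.27*u + 6.02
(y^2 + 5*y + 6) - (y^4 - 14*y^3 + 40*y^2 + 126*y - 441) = -y^4 + 14*y^3 - 39*y^2 - 121*y + 447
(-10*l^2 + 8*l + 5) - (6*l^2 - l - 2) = -16*l^2 + 9*l + 7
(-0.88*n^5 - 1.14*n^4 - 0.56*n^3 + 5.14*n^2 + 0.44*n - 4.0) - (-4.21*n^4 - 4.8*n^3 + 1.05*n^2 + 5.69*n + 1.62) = -0.88*n^5 + 3.07*n^4 + 4.24*n^3 + 4.09*n^2 - 5.25*n - 5.62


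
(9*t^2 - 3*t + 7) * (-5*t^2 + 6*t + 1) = -45*t^4 + 69*t^3 - 44*t^2 + 39*t + 7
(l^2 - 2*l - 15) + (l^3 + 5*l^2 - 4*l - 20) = l^3 + 6*l^2 - 6*l - 35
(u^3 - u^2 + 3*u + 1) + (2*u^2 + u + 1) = u^3 + u^2 + 4*u + 2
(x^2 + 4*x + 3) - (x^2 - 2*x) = 6*x + 3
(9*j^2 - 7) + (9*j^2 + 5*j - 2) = 18*j^2 + 5*j - 9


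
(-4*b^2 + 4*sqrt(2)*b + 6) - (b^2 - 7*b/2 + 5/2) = -5*b^2 + 7*b/2 + 4*sqrt(2)*b + 7/2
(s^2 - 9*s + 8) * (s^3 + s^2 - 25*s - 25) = s^5 - 8*s^4 - 26*s^3 + 208*s^2 + 25*s - 200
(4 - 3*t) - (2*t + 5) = -5*t - 1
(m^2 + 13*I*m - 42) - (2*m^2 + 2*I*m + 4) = -m^2 + 11*I*m - 46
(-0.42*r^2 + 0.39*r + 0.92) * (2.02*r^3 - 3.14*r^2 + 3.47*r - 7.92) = -0.8484*r^5 + 2.1066*r^4 - 0.8236*r^3 + 1.7909*r^2 + 0.1036*r - 7.2864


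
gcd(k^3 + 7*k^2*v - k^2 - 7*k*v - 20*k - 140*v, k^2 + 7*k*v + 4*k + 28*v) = k^2 + 7*k*v + 4*k + 28*v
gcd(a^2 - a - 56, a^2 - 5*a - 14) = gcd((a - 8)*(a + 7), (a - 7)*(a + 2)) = 1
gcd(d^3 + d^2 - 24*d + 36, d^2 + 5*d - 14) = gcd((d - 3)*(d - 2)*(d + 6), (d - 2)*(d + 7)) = d - 2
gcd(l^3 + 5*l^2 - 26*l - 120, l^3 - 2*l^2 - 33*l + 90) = l^2 + l - 30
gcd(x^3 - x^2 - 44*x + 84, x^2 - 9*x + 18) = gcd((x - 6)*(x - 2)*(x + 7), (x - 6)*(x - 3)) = x - 6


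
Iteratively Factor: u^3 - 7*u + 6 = (u - 1)*(u^2 + u - 6) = (u - 1)*(u + 3)*(u - 2)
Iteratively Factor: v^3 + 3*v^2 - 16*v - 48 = (v + 3)*(v^2 - 16) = (v + 3)*(v + 4)*(v - 4)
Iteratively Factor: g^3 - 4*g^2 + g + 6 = (g - 2)*(g^2 - 2*g - 3) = (g - 2)*(g + 1)*(g - 3)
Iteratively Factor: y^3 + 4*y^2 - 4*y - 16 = (y + 2)*(y^2 + 2*y - 8) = (y - 2)*(y + 2)*(y + 4)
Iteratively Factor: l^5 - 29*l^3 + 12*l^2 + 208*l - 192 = (l - 1)*(l^4 + l^3 - 28*l^2 - 16*l + 192) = (l - 1)*(l + 4)*(l^3 - 3*l^2 - 16*l + 48) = (l - 1)*(l + 4)^2*(l^2 - 7*l + 12) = (l - 3)*(l - 1)*(l + 4)^2*(l - 4)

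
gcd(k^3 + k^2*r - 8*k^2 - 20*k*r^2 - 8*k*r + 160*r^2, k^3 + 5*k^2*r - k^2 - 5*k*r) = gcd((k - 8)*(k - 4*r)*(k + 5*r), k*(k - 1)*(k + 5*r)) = k + 5*r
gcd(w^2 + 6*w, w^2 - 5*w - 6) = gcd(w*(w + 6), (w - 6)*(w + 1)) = 1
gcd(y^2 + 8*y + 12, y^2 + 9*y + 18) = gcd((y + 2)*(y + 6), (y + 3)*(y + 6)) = y + 6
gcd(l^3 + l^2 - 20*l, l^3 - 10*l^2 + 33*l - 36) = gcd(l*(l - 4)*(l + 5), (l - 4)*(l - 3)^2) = l - 4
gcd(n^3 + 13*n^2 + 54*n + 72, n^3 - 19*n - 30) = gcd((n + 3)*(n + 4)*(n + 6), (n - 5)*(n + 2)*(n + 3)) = n + 3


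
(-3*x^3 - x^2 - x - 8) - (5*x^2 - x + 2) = -3*x^3 - 6*x^2 - 10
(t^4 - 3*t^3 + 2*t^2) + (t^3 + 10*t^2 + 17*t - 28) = t^4 - 2*t^3 + 12*t^2 + 17*t - 28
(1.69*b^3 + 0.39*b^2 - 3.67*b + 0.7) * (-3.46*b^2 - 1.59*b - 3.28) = -5.8474*b^5 - 4.0365*b^4 + 6.5349*b^3 + 2.1341*b^2 + 10.9246*b - 2.296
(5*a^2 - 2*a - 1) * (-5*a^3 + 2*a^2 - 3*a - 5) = -25*a^5 + 20*a^4 - 14*a^3 - 21*a^2 + 13*a + 5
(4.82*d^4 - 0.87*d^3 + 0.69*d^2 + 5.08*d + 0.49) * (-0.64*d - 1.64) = -3.0848*d^5 - 7.348*d^4 + 0.9852*d^3 - 4.3828*d^2 - 8.6448*d - 0.8036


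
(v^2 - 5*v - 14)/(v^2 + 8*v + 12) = (v - 7)/(v + 6)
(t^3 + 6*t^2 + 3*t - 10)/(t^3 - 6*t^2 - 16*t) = (t^2 + 4*t - 5)/(t*(t - 8))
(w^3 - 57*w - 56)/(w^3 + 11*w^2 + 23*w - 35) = (w^2 - 7*w - 8)/(w^2 + 4*w - 5)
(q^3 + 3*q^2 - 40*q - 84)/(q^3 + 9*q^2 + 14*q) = (q - 6)/q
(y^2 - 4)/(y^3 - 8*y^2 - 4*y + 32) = 1/(y - 8)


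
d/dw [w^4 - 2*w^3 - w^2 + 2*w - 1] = 4*w^3 - 6*w^2 - 2*w + 2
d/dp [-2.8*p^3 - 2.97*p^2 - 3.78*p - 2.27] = -8.4*p^2 - 5.94*p - 3.78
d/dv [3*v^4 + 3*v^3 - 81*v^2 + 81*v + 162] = 12*v^3 + 9*v^2 - 162*v + 81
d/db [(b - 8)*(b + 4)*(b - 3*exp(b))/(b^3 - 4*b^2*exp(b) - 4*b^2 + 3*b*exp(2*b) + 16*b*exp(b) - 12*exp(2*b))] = (b^3*exp(b) - 9*b^2*exp(b) - 8*b*exp(b) + 64*b + 80*exp(b) - 128)/(b^4 - 2*b^3*exp(b) - 8*b^3 + b^2*exp(2*b) + 16*b^2*exp(b) + 16*b^2 - 8*b*exp(2*b) - 32*b*exp(b) + 16*exp(2*b))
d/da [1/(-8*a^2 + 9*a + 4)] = (16*a - 9)/(-8*a^2 + 9*a + 4)^2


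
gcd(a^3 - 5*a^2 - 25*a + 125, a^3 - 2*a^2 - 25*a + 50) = a^2 - 25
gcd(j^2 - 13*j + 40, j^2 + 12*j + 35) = 1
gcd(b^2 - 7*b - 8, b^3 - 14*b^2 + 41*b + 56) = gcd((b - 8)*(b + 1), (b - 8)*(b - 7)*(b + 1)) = b^2 - 7*b - 8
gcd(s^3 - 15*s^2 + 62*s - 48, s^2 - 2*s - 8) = 1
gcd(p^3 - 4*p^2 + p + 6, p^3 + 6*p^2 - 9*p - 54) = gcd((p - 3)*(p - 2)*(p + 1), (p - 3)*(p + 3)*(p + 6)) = p - 3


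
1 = 1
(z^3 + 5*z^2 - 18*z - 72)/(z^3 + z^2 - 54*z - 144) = (z - 4)/(z - 8)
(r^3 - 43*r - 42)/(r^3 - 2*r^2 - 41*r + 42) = (r + 1)/(r - 1)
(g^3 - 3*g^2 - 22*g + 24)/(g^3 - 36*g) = (g^2 + 3*g - 4)/(g*(g + 6))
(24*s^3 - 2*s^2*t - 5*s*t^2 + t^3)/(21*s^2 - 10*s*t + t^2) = (8*s^2 + 2*s*t - t^2)/(7*s - t)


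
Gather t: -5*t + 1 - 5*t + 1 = 2 - 10*t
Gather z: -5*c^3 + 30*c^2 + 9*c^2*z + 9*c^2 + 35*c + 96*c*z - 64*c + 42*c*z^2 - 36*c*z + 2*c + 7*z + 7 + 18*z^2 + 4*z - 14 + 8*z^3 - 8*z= -5*c^3 + 39*c^2 - 27*c + 8*z^3 + z^2*(42*c + 18) + z*(9*c^2 + 60*c + 3) - 7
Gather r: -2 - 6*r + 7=5 - 6*r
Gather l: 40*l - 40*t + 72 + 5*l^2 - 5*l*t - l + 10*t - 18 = 5*l^2 + l*(39 - 5*t) - 30*t + 54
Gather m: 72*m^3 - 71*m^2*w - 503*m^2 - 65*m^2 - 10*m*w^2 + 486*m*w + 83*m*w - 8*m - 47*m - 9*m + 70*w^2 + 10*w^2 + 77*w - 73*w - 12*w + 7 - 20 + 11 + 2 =72*m^3 + m^2*(-71*w - 568) + m*(-10*w^2 + 569*w - 64) + 80*w^2 - 8*w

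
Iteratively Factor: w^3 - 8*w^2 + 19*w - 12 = (w - 4)*(w^2 - 4*w + 3) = (w - 4)*(w - 3)*(w - 1)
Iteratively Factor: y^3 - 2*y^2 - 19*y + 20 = (y + 4)*(y^2 - 6*y + 5) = (y - 5)*(y + 4)*(y - 1)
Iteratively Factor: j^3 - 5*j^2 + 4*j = (j - 4)*(j^2 - j) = (j - 4)*(j - 1)*(j)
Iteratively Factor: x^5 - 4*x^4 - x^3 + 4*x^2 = (x)*(x^4 - 4*x^3 - x^2 + 4*x) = x^2*(x^3 - 4*x^2 - x + 4) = x^2*(x - 4)*(x^2 - 1) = x^2*(x - 4)*(x - 1)*(x + 1)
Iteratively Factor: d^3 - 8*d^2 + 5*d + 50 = (d + 2)*(d^2 - 10*d + 25) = (d - 5)*(d + 2)*(d - 5)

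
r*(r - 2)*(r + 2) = r^3 - 4*r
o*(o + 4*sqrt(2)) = o^2 + 4*sqrt(2)*o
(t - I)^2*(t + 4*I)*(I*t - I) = I*t^4 - 2*t^3 - I*t^3 + 2*t^2 + 7*I*t^2 + 4*t - 7*I*t - 4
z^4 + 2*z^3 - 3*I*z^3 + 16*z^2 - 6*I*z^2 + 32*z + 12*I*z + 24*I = (z + 2)*(z - 6*I)*(z + I)*(z + 2*I)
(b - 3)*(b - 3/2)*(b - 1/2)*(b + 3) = b^4 - 2*b^3 - 33*b^2/4 + 18*b - 27/4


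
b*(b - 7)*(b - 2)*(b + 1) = b^4 - 8*b^3 + 5*b^2 + 14*b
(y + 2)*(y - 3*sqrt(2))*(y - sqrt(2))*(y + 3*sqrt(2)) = y^4 - sqrt(2)*y^3 + 2*y^3 - 18*y^2 - 2*sqrt(2)*y^2 - 36*y + 18*sqrt(2)*y + 36*sqrt(2)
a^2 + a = a*(a + 1)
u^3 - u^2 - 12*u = u*(u - 4)*(u + 3)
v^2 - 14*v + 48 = (v - 8)*(v - 6)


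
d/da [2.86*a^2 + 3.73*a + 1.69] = 5.72*a + 3.73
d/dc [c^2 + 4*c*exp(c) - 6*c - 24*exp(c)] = 4*c*exp(c) + 2*c - 20*exp(c) - 6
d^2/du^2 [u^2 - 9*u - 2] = 2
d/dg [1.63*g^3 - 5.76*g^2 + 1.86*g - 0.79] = 4.89*g^2 - 11.52*g + 1.86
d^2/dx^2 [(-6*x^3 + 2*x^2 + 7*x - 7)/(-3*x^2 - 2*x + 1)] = 6*(-3*x^3 + 45*x^2 + 27*x + 11)/(27*x^6 + 54*x^5 + 9*x^4 - 28*x^3 - 3*x^2 + 6*x - 1)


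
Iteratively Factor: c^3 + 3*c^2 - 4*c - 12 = (c + 3)*(c^2 - 4) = (c + 2)*(c + 3)*(c - 2)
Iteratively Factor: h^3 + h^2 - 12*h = (h + 4)*(h^2 - 3*h) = (h - 3)*(h + 4)*(h)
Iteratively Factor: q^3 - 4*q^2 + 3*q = (q - 1)*(q^2 - 3*q) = (q - 3)*(q - 1)*(q)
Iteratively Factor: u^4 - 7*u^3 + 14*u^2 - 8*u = (u - 4)*(u^3 - 3*u^2 + 2*u) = u*(u - 4)*(u^2 - 3*u + 2) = u*(u - 4)*(u - 1)*(u - 2)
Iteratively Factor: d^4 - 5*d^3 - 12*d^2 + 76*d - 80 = (d - 2)*(d^3 - 3*d^2 - 18*d + 40) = (d - 5)*(d - 2)*(d^2 + 2*d - 8) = (d - 5)*(d - 2)*(d + 4)*(d - 2)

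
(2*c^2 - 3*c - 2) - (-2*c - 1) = 2*c^2 - c - 1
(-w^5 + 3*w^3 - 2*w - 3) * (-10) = 10*w^5 - 30*w^3 + 20*w + 30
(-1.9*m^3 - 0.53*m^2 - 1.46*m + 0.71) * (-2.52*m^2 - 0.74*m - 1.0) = 4.788*m^5 + 2.7416*m^4 + 5.9714*m^3 - 0.1788*m^2 + 0.9346*m - 0.71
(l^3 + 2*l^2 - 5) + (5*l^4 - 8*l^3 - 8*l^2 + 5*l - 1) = 5*l^4 - 7*l^3 - 6*l^2 + 5*l - 6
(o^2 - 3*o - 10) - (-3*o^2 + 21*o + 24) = 4*o^2 - 24*o - 34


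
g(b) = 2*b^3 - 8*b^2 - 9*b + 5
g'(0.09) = -10.39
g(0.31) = 1.50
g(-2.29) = -40.36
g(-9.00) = -2020.00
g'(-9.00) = 621.00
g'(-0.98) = 12.44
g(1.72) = -23.97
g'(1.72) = -18.77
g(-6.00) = -661.00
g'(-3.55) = 123.42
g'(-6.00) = 303.00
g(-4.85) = -367.70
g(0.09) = 4.13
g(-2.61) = -61.57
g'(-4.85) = 209.74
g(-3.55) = -153.35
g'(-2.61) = 73.63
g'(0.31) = -13.38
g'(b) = 6*b^2 - 16*b - 9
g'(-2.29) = 59.10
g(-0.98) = 4.25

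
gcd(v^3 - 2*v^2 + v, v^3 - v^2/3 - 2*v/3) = v^2 - v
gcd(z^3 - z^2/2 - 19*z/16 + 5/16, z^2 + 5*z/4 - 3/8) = z - 1/4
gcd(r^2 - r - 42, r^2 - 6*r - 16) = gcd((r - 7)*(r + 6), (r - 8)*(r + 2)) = 1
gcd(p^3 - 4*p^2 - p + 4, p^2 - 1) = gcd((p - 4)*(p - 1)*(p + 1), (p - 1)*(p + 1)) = p^2 - 1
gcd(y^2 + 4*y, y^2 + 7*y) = y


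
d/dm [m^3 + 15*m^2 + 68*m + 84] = 3*m^2 + 30*m + 68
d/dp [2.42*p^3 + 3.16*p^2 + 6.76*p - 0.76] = 7.26*p^2 + 6.32*p + 6.76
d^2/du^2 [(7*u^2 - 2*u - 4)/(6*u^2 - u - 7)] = 10*(-6*u^3 + 90*u^2 - 36*u + 37)/(216*u^6 - 108*u^5 - 738*u^4 + 251*u^3 + 861*u^2 - 147*u - 343)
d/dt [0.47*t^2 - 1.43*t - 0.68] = 0.94*t - 1.43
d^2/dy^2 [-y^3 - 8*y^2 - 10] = -6*y - 16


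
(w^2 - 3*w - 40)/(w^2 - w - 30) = (w - 8)/(w - 6)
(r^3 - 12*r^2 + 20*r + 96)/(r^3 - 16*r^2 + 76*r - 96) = (r + 2)/(r - 2)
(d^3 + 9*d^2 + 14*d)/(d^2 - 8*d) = (d^2 + 9*d + 14)/(d - 8)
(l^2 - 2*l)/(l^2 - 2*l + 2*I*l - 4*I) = l/(l + 2*I)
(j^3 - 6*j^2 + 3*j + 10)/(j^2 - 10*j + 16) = (j^2 - 4*j - 5)/(j - 8)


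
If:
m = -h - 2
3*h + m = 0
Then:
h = 1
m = -3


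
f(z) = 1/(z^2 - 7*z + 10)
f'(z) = (7 - 2*z)/(z^2 - 7*z + 10)^2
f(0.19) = 0.11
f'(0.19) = 0.09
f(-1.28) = 0.05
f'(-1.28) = 0.02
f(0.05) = 0.10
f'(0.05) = 0.07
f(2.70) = -0.62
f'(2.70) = 0.62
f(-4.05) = 0.02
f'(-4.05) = 0.01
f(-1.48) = 0.04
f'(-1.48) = 0.02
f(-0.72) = 0.06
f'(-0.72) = 0.03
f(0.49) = 0.15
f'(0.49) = 0.13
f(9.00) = 0.04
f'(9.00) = -0.01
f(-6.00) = 0.01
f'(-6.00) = 0.00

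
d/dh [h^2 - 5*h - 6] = 2*h - 5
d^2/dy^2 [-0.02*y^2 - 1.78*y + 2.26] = -0.0400000000000000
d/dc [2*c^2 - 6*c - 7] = 4*c - 6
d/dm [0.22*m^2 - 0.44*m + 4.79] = 0.44*m - 0.44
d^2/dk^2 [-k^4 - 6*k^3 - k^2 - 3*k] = -12*k^2 - 36*k - 2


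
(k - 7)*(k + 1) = k^2 - 6*k - 7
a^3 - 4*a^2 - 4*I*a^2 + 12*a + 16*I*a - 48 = (a - 4)*(a - 6*I)*(a + 2*I)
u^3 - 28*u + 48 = (u - 4)*(u - 2)*(u + 6)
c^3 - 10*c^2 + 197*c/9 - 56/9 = (c - 7)*(c - 8/3)*(c - 1/3)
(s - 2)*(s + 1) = s^2 - s - 2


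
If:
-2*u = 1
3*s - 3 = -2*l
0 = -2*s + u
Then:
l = 15/8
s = -1/4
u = -1/2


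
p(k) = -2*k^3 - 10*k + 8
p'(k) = -6*k^2 - 10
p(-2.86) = 83.39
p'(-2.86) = -59.08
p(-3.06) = 95.91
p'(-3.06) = -66.18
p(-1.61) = 32.45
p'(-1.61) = -25.55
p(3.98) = -157.89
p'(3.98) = -105.04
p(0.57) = 1.93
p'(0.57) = -11.95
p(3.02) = -77.29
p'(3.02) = -64.72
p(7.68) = -974.77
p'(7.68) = -363.89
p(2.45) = -45.91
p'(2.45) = -46.02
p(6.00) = -484.00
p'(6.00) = -226.00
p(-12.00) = 3584.00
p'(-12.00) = -874.00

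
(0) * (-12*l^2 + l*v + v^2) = 0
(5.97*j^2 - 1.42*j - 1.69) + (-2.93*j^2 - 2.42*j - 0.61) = 3.04*j^2 - 3.84*j - 2.3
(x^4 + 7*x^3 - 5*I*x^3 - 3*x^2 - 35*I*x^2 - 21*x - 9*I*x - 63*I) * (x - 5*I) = x^5 + 7*x^4 - 10*I*x^4 - 28*x^3 - 70*I*x^3 - 196*x^2 + 6*I*x^2 - 45*x + 42*I*x - 315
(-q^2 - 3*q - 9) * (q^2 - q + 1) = -q^4 - 2*q^3 - 7*q^2 + 6*q - 9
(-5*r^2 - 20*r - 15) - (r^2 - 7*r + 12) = -6*r^2 - 13*r - 27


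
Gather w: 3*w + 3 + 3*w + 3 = 6*w + 6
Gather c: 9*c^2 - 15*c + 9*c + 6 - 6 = 9*c^2 - 6*c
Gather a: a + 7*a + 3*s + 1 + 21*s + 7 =8*a + 24*s + 8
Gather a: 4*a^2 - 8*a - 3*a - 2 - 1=4*a^2 - 11*a - 3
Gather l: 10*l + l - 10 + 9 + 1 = 11*l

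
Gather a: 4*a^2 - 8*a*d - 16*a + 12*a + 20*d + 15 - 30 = 4*a^2 + a*(-8*d - 4) + 20*d - 15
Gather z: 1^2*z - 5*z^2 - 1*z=-5*z^2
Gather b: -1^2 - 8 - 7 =-16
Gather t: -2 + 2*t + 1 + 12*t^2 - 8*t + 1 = 12*t^2 - 6*t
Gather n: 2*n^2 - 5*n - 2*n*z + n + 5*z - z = 2*n^2 + n*(-2*z - 4) + 4*z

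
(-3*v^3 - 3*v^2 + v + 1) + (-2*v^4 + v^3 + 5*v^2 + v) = -2*v^4 - 2*v^3 + 2*v^2 + 2*v + 1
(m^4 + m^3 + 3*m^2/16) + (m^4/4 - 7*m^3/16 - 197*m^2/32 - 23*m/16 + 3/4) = 5*m^4/4 + 9*m^3/16 - 191*m^2/32 - 23*m/16 + 3/4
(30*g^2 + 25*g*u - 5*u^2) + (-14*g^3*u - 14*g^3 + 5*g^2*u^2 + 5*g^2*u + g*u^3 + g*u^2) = -14*g^3*u - 14*g^3 + 5*g^2*u^2 + 5*g^2*u + 30*g^2 + g*u^3 + g*u^2 + 25*g*u - 5*u^2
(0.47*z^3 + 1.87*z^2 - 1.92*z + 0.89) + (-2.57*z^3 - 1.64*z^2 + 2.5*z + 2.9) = -2.1*z^3 + 0.23*z^2 + 0.58*z + 3.79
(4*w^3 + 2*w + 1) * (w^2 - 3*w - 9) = 4*w^5 - 12*w^4 - 34*w^3 - 5*w^2 - 21*w - 9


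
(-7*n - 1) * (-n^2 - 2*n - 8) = 7*n^3 + 15*n^2 + 58*n + 8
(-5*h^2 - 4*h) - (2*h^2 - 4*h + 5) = -7*h^2 - 5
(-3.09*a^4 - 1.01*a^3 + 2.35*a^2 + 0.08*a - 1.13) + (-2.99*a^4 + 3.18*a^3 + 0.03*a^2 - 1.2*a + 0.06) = -6.08*a^4 + 2.17*a^3 + 2.38*a^2 - 1.12*a - 1.07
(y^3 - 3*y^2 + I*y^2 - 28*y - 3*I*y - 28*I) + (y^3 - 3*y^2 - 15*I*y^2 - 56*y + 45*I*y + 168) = 2*y^3 - 6*y^2 - 14*I*y^2 - 84*y + 42*I*y + 168 - 28*I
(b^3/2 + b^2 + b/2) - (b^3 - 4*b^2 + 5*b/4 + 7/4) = -b^3/2 + 5*b^2 - 3*b/4 - 7/4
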